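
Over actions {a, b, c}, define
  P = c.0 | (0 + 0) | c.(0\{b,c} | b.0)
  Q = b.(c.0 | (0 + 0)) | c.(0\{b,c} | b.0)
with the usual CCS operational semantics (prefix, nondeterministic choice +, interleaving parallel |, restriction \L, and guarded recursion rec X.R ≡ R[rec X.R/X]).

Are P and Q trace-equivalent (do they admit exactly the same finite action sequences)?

P's transition system — 6 states:
  m0 = c.0 | (0 + 0) | c.(0\{b,c} | b.0) | =c=> m1, =c=> m2
  m1 = 0 | (0 + 0) | c.(0\{b,c} | b.0) | =c=> m3
  m2 = c.0 | (0 + 0) | (0\{b,c} | b.0) | =b=> m4, =c=> m3
  m3 = 0 | (0 + 0) | (0\{b,c} | b.0) | =b=> m5
  m4 = c.0 | (0 + 0) | (0\{b,c} | 0) | =c=> m5
  m5 = 0 | (0 + 0) | (0\{b,c} | 0) | ·
Q's transition system — 9 states:
  n0 = b.(c.0 | (0 + 0)) | c.(0\{b,c} | b.0) | =b=> n1, =c=> n2
  n1 = c.0 | (0 + 0) | c.(0\{b,c} | b.0) | =c=> n3, =c=> n4
  n2 = b.(c.0 | (0 + 0)) | (0\{b,c} | b.0) | =b=> n4, =b=> n5
  n3 = 0 | (0 + 0) | c.(0\{b,c} | b.0) | =c=> n6
  n4 = c.0 | (0 + 0) | (0\{b,c} | b.0) | =b=> n7, =c=> n6
  n5 = b.(c.0 | (0 + 0)) | (0\{b,c} | 0) | =b=> n7
  n6 = 0 | (0 + 0) | (0\{b,c} | b.0) | =b=> n8
  n7 = c.0 | (0 + 0) | (0\{b,c} | 0) | =c=> n8
  n8 = 0 | (0 + 0) | (0\{b,c} | 0) | ·
Executing cc from P (initial set {m0}):
  step 1 (c): {m1, m2}
  step 2 (c): {m3}
  P completes σ.
Executing cc from Q (initial set {n0}):
  step 1 (c): {n2}
  step 2 (c): ∅ (Q stuck)

NO — witness ⟨cc⟩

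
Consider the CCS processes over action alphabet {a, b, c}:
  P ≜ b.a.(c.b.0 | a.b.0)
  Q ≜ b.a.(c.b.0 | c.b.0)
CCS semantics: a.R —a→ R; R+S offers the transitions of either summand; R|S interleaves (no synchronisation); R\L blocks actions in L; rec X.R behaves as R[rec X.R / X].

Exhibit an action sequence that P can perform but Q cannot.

baa

LTS(P): 11 reachable states
  p0 = b.a.(c.b.0 | a.b.0) | --b--▸ p1
  p1 = a.(c.b.0 | a.b.0) | --a--▸ p2
  p2 = c.b.0 | a.b.0 | --a--▸ p3, --c--▸ p4
  p3 = c.b.0 | b.0 | --b--▸ p5, --c--▸ p6
  p4 = b.0 | a.b.0 | --a--▸ p6, --b--▸ p7
  p5 = c.b.0 | 0 | --c--▸ p8
  p6 = b.0 | b.0 | --b--▸ p8, --b--▸ p9
  p7 = 0 | a.b.0 | --a--▸ p9
  p8 = b.0 | 0 | --b--▸ p10
  p9 = 0 | b.0 | --b--▸ p10
  p10 = 0 | 0 | ∅
LTS(Q): 11 reachable states
  q0 = b.a.(c.b.0 | c.b.0) | --b--▸ q1
  q1 = a.(c.b.0 | c.b.0) | --a--▸ q2
  q2 = c.b.0 | c.b.0 | --c--▸ q3, --c--▸ q4
  q3 = b.0 | c.b.0 | --b--▸ q5, --c--▸ q6
  q4 = c.b.0 | b.0 | --b--▸ q7, --c--▸ q6
  q5 = 0 | c.b.0 | --c--▸ q8
  q6 = b.0 | b.0 | --b--▸ q8, --b--▸ q9
  q7 = c.b.0 | 0 | --c--▸ q9
  q8 = 0 | b.0 | --b--▸ q10
  q9 = b.0 | 0 | --b--▸ q10
  q10 = 0 | 0 | ∅
Run σ = ⟨baa⟩ on P: start {p0}
  [1] b ⇒ {p1}
  [2] a ⇒ {p2}
  [3] a ⇒ {p3}
  P completes σ.
Run σ = ⟨baa⟩ on Q: start {q0}
  [1] b ⇒ {q1}
  [2] a ⇒ {q2}
  [3] a ⇒ ∅  — Q cannot continue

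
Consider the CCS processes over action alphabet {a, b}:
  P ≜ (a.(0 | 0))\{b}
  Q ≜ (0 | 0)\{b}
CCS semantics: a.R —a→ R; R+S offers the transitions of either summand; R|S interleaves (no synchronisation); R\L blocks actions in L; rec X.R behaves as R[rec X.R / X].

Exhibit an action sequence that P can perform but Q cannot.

a

P's transition system — 2 states:
  s0 = (a.(0 | 0))\{b} :: --a--▸ s1
  s1 = (0 | 0)\{b} :: stopped
Q's transition system — 1 states:
  t0 = (0 | 0)\{b} :: stopped
Run σ = ⟨a⟩ on P: start {s0}
  step 1 (a): {s1}
  ✓ P
Run σ = ⟨a⟩ on Q: start {t0}
  step 1 (a): ∅  — Q cannot continue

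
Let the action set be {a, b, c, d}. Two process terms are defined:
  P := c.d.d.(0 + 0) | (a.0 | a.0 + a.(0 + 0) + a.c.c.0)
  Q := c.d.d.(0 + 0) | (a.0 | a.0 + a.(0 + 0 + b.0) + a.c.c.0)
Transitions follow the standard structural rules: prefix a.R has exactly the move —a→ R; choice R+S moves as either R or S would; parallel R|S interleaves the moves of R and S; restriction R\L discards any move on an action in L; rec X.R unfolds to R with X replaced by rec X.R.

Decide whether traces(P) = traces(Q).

P's transition system — 32 states:
  m0 = c.d.d.(0 + 0) | (a.0 | a.0 + a.(0 + 0) + a.c.c.0) → --a--▸ m1, --a--▸ m2, --a--▸ m3, --a--▸ m4, --c--▸ m5
  m1 = c.d.d.(0 + 0) | (0 + 0) → --c--▸ m6
  m2 = c.d.d.(0 + 0) | (0 | a.0) → --a--▸ m7, --c--▸ m8
  m3 = c.d.d.(0 + 0) | (a.0 | 0) → --a--▸ m7, --c--▸ m9
  m4 = c.d.d.(0 + 0) | c.c.0 → --c--▸ m10, --c--▸ m11
  m5 = d.d.(0 + 0) | (a.0 | a.0 + a.(0 + 0) + a.c.c.0) → --a--▸ m11, --a--▸ m6, --a--▸ m8, --a--▸ m9, --d--▸ m12
  m6 = d.d.(0 + 0) | (0 + 0) → --d--▸ m13
  m7 = c.d.d.(0 + 0) | (0 | 0) → --c--▸ m14
  m8 = d.d.(0 + 0) | (0 | a.0) → --a--▸ m14, --d--▸ m15
  m9 = d.d.(0 + 0) | (a.0 | 0) → --a--▸ m14, --d--▸ m16
  m10 = c.d.d.(0 + 0) | c.0 → --c--▸ m17, --c--▸ m18
  m11 = d.d.(0 + 0) | c.c.0 → --c--▸ m18, --d--▸ m19
  m12 = d.(0 + 0) | (a.0 | a.0 + a.(0 + 0) + a.c.c.0) → --a--▸ m13, --a--▸ m15, --a--▸ m16, --a--▸ m19, --d--▸ m20
  m13 = d.(0 + 0) | (0 + 0) → --d--▸ m21
  m14 = d.d.(0 + 0) | (0 | 0) → --d--▸ m22
  m15 = d.(0 + 0) | (0 | a.0) → --a--▸ m22, --d--▸ m23
  m16 = d.(0 + 0) | (a.0 | 0) → --a--▸ m22, --d--▸ m24
  m17 = c.d.d.(0 + 0) | 0 → --c--▸ m25
  m18 = d.d.(0 + 0) | c.0 → --c--▸ m25, --d--▸ m26
  m19 = d.(0 + 0) | c.c.0 → --c--▸ m26, --d--▸ m27
  m20 = (0 + 0) | (a.0 | a.0 + a.(0 + 0) + a.c.c.0) → --a--▸ m21, --a--▸ m23, --a--▸ m24, --a--▸ m27
  m21 = (0 + 0) | (0 + 0) → ·
  m22 = d.(0 + 0) | (0 | 0) → --d--▸ m28
  m23 = (0 + 0) | (0 | a.0) → --a--▸ m28
  m24 = (0 + 0) | (a.0 | 0) → --a--▸ m28
  m25 = d.d.(0 + 0) | 0 → --d--▸ m29
  m26 = d.(0 + 0) | c.0 → --c--▸ m29, --d--▸ m30
  m27 = (0 + 0) | c.c.0 → --c--▸ m30
  m28 = (0 + 0) | (0 | 0) → ·
  m29 = d.(0 + 0) | 0 → --d--▸ m31
  m30 = (0 + 0) | c.0 → --c--▸ m31
  m31 = (0 + 0) | 0 → ·
Q's transition system — 32 states:
  n0 = c.d.d.(0 + 0) | (a.0 | a.0 + a.(0 + 0 + b.0) + a.c.c.0) → --a--▸ n1, --a--▸ n2, --a--▸ n3, --a--▸ n4, --c--▸ n5
  n1 = c.d.d.(0 + 0) | (0 + 0 + b.0) → --b--▸ n6, --c--▸ n7
  n2 = c.d.d.(0 + 0) | (0 | a.0) → --a--▸ n8, --c--▸ n9
  n3 = c.d.d.(0 + 0) | (a.0 | 0) → --a--▸ n8, --c--▸ n10
  n4 = c.d.d.(0 + 0) | c.c.0 → --c--▸ n11, --c--▸ n12
  n5 = d.d.(0 + 0) | (a.0 | a.0 + a.(0 + 0 + b.0) + a.c.c.0) → --a--▸ n10, --a--▸ n12, --a--▸ n7, --a--▸ n9, --d--▸ n13
  n6 = c.d.d.(0 + 0) | 0 → --c--▸ n14
  n7 = d.d.(0 + 0) | (0 + 0 + b.0) → --b--▸ n14, --d--▸ n15
  n8 = c.d.d.(0 + 0) | (0 | 0) → --c--▸ n16
  n9 = d.d.(0 + 0) | (0 | a.0) → --a--▸ n16, --d--▸ n17
  n10 = d.d.(0 + 0) | (a.0 | 0) → --a--▸ n16, --d--▸ n18
  n11 = c.d.d.(0 + 0) | c.0 → --c--▸ n19, --c--▸ n6
  n12 = d.d.(0 + 0) | c.c.0 → --c--▸ n19, --d--▸ n20
  n13 = d.(0 + 0) | (a.0 | a.0 + a.(0 + 0 + b.0) + a.c.c.0) → --a--▸ n15, --a--▸ n17, --a--▸ n18, --a--▸ n20, --d--▸ n21
  n14 = d.d.(0 + 0) | 0 → --d--▸ n22
  n15 = d.(0 + 0) | (0 + 0 + b.0) → --b--▸ n22, --d--▸ n23
  n16 = d.d.(0 + 0) | (0 | 0) → --d--▸ n24
  n17 = d.(0 + 0) | (0 | a.0) → --a--▸ n24, --d--▸ n25
  n18 = d.(0 + 0) | (a.0 | 0) → --a--▸ n24, --d--▸ n26
  n19 = d.d.(0 + 0) | c.0 → --c--▸ n14, --d--▸ n27
  n20 = d.(0 + 0) | c.c.0 → --c--▸ n27, --d--▸ n28
  n21 = (0 + 0) | (a.0 | a.0 + a.(0 + 0 + b.0) + a.c.c.0) → --a--▸ n23, --a--▸ n25, --a--▸ n26, --a--▸ n28
  n22 = d.(0 + 0) | 0 → --d--▸ n29
  n23 = (0 + 0) | (0 + 0 + b.0) → --b--▸ n29
  n24 = d.(0 + 0) | (0 | 0) → --d--▸ n30
  n25 = (0 + 0) | (0 | a.0) → --a--▸ n30
  n26 = (0 + 0) | (a.0 | 0) → --a--▸ n30
  n27 = d.(0 + 0) | c.0 → --c--▸ n22, --d--▸ n31
  n28 = (0 + 0) | c.c.0 → --c--▸ n31
  n29 = (0 + 0) | 0 → ·
  n30 = (0 + 0) | (0 | 0) → ·
  n31 = (0 + 0) | c.0 → --c--▸ n29
Trace ⟨ab⟩ through Q, begin at {n0}:
  step 1 (a): {n1, n2, n3, n4}
  step 2 (b): {n6}
  ✓ Q
Trace ⟨ab⟩ through P, begin at {m0}:
  step 1 (a): {m1, m2, m3, m4}
  step 2 (b): no successor for P

traces(P) ≠ traces(Q) — witness ⟨ab⟩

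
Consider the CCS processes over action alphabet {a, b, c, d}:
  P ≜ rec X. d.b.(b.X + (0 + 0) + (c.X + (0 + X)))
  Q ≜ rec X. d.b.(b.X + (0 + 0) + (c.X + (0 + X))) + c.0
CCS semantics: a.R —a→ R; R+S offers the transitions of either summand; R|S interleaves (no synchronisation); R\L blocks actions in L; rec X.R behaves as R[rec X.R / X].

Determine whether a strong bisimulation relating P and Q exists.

P ≁ Q

P's transition system — 3 states:
  p0 = rec X. d.b.(b.X + (0 + 0) + (c.X + (0 + X))) → --d--▸ p1
  p1 = b.(b.(rec X. d.b.(b.X + (0 + 0) + (c.X + (0 + X)))) + (0 + 0) + (c.(rec X. d.b.(b.X + (0 + 0) + (c.X + (0 + X)))) + (0 + (rec X. d.b.(b.X + (0 + 0) + (c.X + (0 + X))))))) → --b--▸ p2
  p2 = b.(rec X. d.b.(b.X + (0 + 0) + (c.X + (0 + X)))) + (0 + 0) + (c.(rec X. d.b.(b.X + (0 + 0) + (c.X + (0 + X)))) + (0 + (rec X. d.b.(b.X + (0 + 0) + (c.X + (0 + X)))))) → --b--▸ p0, --c--▸ p0, --d--▸ p1
Q's transition system — 4 states:
  q0 = rec X. d.b.(b.X + (0 + 0) + (c.X + (0 + X))) + c.0 → --c--▸ q1, --d--▸ q2
  q1 = 0 → stopped
  q2 = b.(b.(rec X. d.b.(b.X + (0 + 0) + (c.X + (0 + X))) + c.0) + (0 + 0) + (c.(rec X. d.b.(b.X + (0 + 0) + (c.X + (0 + X))) + c.0) + (0 + (rec X. d.b.(b.X + (0 + 0) + (c.X + (0 + X))) + c.0)))) → --b--▸ q3
  q3 = b.(rec X. d.b.(b.X + (0 + 0) + (c.X + (0 + X))) + c.0) + (0 + 0) + (c.(rec X. d.b.(b.X + (0 + 0) + (c.X + (0 + X))) + c.0) + (0 + (rec X. d.b.(b.X + (0 + 0) + (c.X + (0 + X))) + c.0))) → --b--▸ q0, --c--▸ q0, --c--▸ q1, --d--▸ q2
Bisimilarity quotient blocks:
  B0 = {p0}
  B1 = {p1}
  B2 = {p2}
  B3 = {q0}
  B4 = {q1}
  B5 = {q2}
  B6 = {q3}
p0 ∈ B0, q0 ∈ B3 → different blocks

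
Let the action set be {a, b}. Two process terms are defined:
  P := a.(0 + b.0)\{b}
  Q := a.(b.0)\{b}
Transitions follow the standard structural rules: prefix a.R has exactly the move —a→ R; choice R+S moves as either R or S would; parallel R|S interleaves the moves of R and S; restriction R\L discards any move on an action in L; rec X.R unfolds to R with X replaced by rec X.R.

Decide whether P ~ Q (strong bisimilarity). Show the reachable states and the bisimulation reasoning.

LTS(P): 2 reachable states
  s0 = a.(0 + b.0)\{b} → ··a··> s1
  s1 = (0 + b.0)\{b} → deadlocked
LTS(Q): 2 reachable states
  t0 = a.(b.0)\{b} → ··a··> t1
  t1 = (b.0)\{b} → deadlocked
Partition-refinement fixed point:
  B0 = {s0, t0}
  B1 = {s1, t1}
s0 ∈ B0, t0 ∈ B0 → same block

bisimilar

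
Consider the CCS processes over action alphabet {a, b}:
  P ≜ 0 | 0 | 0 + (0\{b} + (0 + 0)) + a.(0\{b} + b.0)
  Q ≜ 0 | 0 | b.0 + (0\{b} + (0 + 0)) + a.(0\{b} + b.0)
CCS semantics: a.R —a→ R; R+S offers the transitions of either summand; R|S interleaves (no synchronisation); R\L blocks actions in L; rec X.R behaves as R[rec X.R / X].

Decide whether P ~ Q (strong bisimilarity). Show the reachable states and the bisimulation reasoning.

NO

Reachable graph of P (3 states):
  s0 = 0 | 0 | 0 + (0\{b} + (0 + 0)) + a.(0\{b} + b.0) | =a=> s1
  s1 = 0\{b} + b.0 | =b=> s2
  s2 = 0 | ·
Reachable graph of Q (4 states):
  t0 = 0 | 0 | b.0 + (0\{b} + (0 + 0)) + a.(0\{b} + b.0) | =a=> t1, =b=> t2
  t1 = 0\{b} + b.0 | =b=> t3
  t2 = 0 | 0 | 0 | ·
  t3 = 0 | ·
Coarsest stable partition (strong bisimilarity classes):
  B0 = {s0}
  B1 = {s1, t1}
  B2 = {s2, t2, t3}
  B3 = {t0}
s0 ∈ B0, t0 ∈ B3 → different blocks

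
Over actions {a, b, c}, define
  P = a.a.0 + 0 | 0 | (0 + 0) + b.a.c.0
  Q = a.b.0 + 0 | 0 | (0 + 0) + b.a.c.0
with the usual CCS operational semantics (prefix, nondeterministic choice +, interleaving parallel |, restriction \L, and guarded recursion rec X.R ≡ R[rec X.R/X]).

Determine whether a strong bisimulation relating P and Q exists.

Reachable graph of P (5 states):
  s0 = a.a.0 + 0 | 0 | (0 + 0) + b.a.c.0 has moves -a-> s1, -b-> s2
  s1 = a.0 has moves -a-> s3
  s2 = a.c.0 has moves -a-> s4
  s3 = 0 has moves deadlocked
  s4 = c.0 has moves -c-> s3
Reachable graph of Q (5 states):
  t0 = a.b.0 + 0 | 0 | (0 + 0) + b.a.c.0 has moves -a-> t1, -b-> t2
  t1 = b.0 has moves -b-> t3
  t2 = a.c.0 has moves -a-> t4
  t3 = 0 has moves deadlocked
  t4 = c.0 has moves -c-> t3
Bisimilarity quotient blocks:
  B0 = {s0}
  B1 = {s2, t2}
  B2 = {s4, t4}
  B3 = {s3, t3}
  B4 = {s1}
  B5 = {t0}
  B6 = {t1}
s0 ∈ B0, t0 ∈ B5 → different blocks

P ≁ Q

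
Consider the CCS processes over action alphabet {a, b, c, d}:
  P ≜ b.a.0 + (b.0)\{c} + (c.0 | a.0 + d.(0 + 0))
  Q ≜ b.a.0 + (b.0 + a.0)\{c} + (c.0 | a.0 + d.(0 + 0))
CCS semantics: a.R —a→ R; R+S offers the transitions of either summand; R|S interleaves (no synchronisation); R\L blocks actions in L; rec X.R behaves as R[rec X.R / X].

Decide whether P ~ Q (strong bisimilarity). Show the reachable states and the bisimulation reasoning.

LTS(P): 8 reachable states
  p0 = b.a.0 + (b.0)\{c} + (c.0 | a.0 + d.(0 + 0)) has moves ··a··> p1, ··b··> p2, ··b··> p3, ··c··> p4, ··d··> p5
  p1 = c.0 | 0 has moves ··c··> p6
  p2 = 0\{c} has moves ∅
  p3 = a.0 has moves ··a··> p7
  p4 = 0 | a.0 has moves ··a··> p6
  p5 = 0 + 0 has moves ∅
  p6 = 0 | 0 has moves ∅
  p7 = 0 has moves ∅
LTS(Q): 8 reachable states
  q0 = b.a.0 + (b.0 + a.0)\{c} + (c.0 | a.0 + d.(0 + 0)) has moves ··a··> q1, ··a··> q2, ··b··> q1, ··b··> q3, ··c··> q4, ··d··> q5
  q1 = 0\{c} has moves ∅
  q2 = c.0 | 0 has moves ··c··> q6
  q3 = a.0 has moves ··a··> q7
  q4 = 0 | a.0 has moves ··a··> q6
  q5 = 0 + 0 has moves ∅
  q6 = 0 | 0 has moves ∅
  q7 = 0 has moves ∅
Bisimilarity quotient blocks:
  B0 = {p0}
  B1 = {p1, q2}
  B2 = {p2, p5, p6, p7, q1, q5, q6, q7}
  B3 = {p3, p4, q3, q4}
  B4 = {q0}
p0 ∈ B0, q0 ∈ B4 → different blocks

NO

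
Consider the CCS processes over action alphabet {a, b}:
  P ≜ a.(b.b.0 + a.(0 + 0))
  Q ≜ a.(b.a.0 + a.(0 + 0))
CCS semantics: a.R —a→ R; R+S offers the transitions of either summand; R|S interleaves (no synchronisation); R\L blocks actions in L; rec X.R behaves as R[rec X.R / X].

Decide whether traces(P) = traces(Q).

Reachable graph of P (5 states):
  u0 = a.(b.b.0 + a.(0 + 0)) | --a--▸ u1
  u1 = b.b.0 + a.(0 + 0) | --a--▸ u2, --b--▸ u3
  u2 = 0 + 0 | stopped
  u3 = b.0 | --b--▸ u4
  u4 = 0 | stopped
Reachable graph of Q (5 states):
  v0 = a.(b.a.0 + a.(0 + 0)) | --a--▸ v1
  v1 = b.a.0 + a.(0 + 0) | --a--▸ v2, --b--▸ v3
  v2 = 0 + 0 | stopped
  v3 = a.0 | --a--▸ v4
  v4 = 0 | stopped
Executing abb from P (initial set {u0}):
  [1] a ⇒ {u1}
  [2] b ⇒ {u3}
  [3] b ⇒ {u4}
  P completes σ.
Executing abb from Q (initial set {v0}):
  [1] a ⇒ {v1}
  [2] b ⇒ {v3}
  [3] b ⇒ no successor for Q

traces(P) ≠ traces(Q) — witness ⟨abb⟩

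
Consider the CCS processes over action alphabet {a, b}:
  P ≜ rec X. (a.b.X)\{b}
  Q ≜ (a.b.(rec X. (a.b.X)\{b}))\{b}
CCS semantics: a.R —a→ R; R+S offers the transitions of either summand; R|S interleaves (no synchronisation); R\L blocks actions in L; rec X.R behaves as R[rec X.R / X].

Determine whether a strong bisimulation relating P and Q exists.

P ~ Q

LTS(P): 2 reachable states
  m0 = rec X. (a.b.X)\{b} | --a--▸ m1
  m1 = (b.(rec X. (a.b.X)\{b}))\{b} | stopped
LTS(Q): 2 reachable states
  n0 = (a.b.(rec X. (a.b.X)\{b}))\{b} | --a--▸ n1
  n1 = (b.(rec X. (a.b.X)\{b}))\{b} | stopped
Partition-refinement fixed point:
  B0 = {m0, n0}
  B1 = {m1, n1}
m0 ∈ B0, n0 ∈ B0 → same block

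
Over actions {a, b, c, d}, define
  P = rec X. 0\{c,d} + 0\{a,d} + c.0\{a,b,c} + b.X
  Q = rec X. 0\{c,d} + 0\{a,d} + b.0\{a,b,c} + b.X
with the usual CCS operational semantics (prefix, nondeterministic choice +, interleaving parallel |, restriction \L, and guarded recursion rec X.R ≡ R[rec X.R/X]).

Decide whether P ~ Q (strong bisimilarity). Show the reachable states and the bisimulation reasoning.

P ≁ Q

LTS(P): 2 reachable states
  m0 = rec X. 0\{c,d} + 0\{a,d} + c.0\{a,b,c} + b.X | -b-> m0, -c-> m1
  m1 = 0\{a,b,c} | ·
LTS(Q): 2 reachable states
  n0 = rec X. 0\{c,d} + 0\{a,d} + b.0\{a,b,c} + b.X | -b-> n0, -b-> n1
  n1 = 0\{a,b,c} | ·
Coarsest stable partition (strong bisimilarity classes):
  B0 = {m0}
  B1 = {m1, n1}
  B2 = {n0}
m0 ∈ B0, n0 ∈ B2 → different blocks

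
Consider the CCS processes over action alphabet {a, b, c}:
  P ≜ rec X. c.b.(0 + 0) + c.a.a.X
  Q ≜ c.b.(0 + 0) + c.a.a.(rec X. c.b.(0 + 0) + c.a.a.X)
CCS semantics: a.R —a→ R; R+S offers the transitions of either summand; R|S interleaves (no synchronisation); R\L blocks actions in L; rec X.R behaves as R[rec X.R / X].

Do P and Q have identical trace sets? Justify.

YES

Reachable graph of P (5 states):
  p0 = rec X. c.b.(0 + 0) + c.a.a.X :: ··c··> p1, ··c··> p2
  p1 = a.a.(rec X. c.b.(0 + 0) + c.a.a.X) :: ··a··> p3
  p2 = b.(0 + 0) :: ··b··> p4
  p3 = a.(rec X. c.b.(0 + 0) + c.a.a.X) :: ··a··> p0
  p4 = 0 + 0 :: ∅
Reachable graph of Q (6 states):
  q0 = c.b.(0 + 0) + c.a.a.(rec X. c.b.(0 + 0) + c.a.a.X) :: ··c··> q1, ··c··> q2
  q1 = a.a.(rec X. c.b.(0 + 0) + c.a.a.X) :: ··a··> q3
  q2 = b.(0 + 0) :: ··b··> q4
  q3 = a.(rec X. c.b.(0 + 0) + c.a.a.X) :: ··a··> q5
  q4 = 0 + 0 :: ∅
  q5 = rec X. c.b.(0 + 0) + c.a.a.X :: ··c··> q1, ··c··> q2
Partition-refinement fixed point:
  B0 = {p0, q0, q5}
  B1 = {p2, q2}
  B2 = {p4, q4}
  B3 = {p1, q1}
  B4 = {p3, q3}
p0 ∈ B0, q0 ∈ B0 → same block
Bisimilar ⇒ trace-equivalent.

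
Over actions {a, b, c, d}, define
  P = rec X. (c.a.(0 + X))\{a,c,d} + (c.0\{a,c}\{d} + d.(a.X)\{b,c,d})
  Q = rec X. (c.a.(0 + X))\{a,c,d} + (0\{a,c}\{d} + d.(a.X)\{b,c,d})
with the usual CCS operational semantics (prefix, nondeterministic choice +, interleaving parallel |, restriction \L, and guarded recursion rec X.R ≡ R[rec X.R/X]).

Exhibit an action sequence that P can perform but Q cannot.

c

LTS(P): 4 reachable states
  p0 = rec X. (c.a.(0 + X))\{a,c,d} + (c.0\{a,c}\{d} + d.(a.X)\{b,c,d}) has moves =c=> p1, =d=> p2
  p1 = 0\{a,c}\{d} has moves ·
  p2 = (a.(rec X. (c.a.(0 + X))\{a,c,d} + (c.0\{a,c}\{d} + d.(a.X)\{b,c,d})))\{b,c,d} has moves =a=> p3
  p3 = (rec X. (c.a.(0 + X))\{a,c,d} + (c.0\{a,c}\{d} + d.(a.X)\{b,c,d}))\{b,c,d} has moves ·
LTS(Q): 3 reachable states
  q0 = rec X. (c.a.(0 + X))\{a,c,d} + (0\{a,c}\{d} + d.(a.X)\{b,c,d}) has moves =d=> q1
  q1 = (a.(rec X. (c.a.(0 + X))\{a,c,d} + (0\{a,c}\{d} + d.(a.X)\{b,c,d})))\{b,c,d} has moves =a=> q2
  q2 = (rec X. (c.a.(0 + X))\{a,c,d} + (0\{a,c}\{d} + d.(a.X)\{b,c,d}))\{b,c,d} has moves ·
Executing c from P (initial set {p0}):
  after c @ step 1: {p1}
  P completes σ.
Executing c from Q (initial set {q0}):
  after c @ step 1: no successor for Q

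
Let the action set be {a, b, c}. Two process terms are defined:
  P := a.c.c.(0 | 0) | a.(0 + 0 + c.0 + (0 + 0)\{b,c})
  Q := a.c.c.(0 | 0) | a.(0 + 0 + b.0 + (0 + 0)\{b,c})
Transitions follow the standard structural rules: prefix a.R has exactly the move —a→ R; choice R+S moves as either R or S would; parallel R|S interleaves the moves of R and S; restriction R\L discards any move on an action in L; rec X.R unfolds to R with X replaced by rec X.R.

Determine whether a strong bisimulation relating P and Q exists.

not bisimilar

LTS(P): 12 reachable states
  u0 = a.c.c.(0 | 0) | a.(0 + 0 + c.0 + (0 + 0)\{b,c}) ⊢ —a→ u1, —a→ u2
  u1 = a.c.c.(0 | 0) | (0 + 0 + c.0 + (0 + 0)\{b,c}) ⊢ —a→ u3, —c→ u4
  u2 = c.c.(0 | 0) | a.(0 + 0 + c.0 + (0 + 0)\{b,c}) ⊢ —a→ u3, —c→ u5
  u3 = c.c.(0 | 0) | (0 + 0 + c.0 + (0 + 0)\{b,c}) ⊢ —c→ u6, —c→ u7
  u4 = a.c.c.(0 | 0) | 0 ⊢ —a→ u7
  u5 = c.(0 | 0) | a.(0 + 0 + c.0 + (0 + 0)\{b,c}) ⊢ —a→ u6, —c→ u8
  u6 = c.(0 | 0) | (0 + 0 + c.0 + (0 + 0)\{b,c}) ⊢ —c→ u10, —c→ u9
  u7 = c.c.(0 | 0) | 0 ⊢ —c→ u10
  u8 = 0 | 0 | a.(0 + 0 + c.0 + (0 + 0)\{b,c}) ⊢ —a→ u9
  u9 = 0 | 0 | (0 + 0 + c.0 + (0 + 0)\{b,c}) ⊢ —c→ u11
  u10 = c.(0 | 0) | 0 ⊢ —c→ u11
  u11 = 0 | 0 | 0 ⊢ (no moves)
LTS(Q): 12 reachable states
  v0 = a.c.c.(0 | 0) | a.(0 + 0 + b.0 + (0 + 0)\{b,c}) ⊢ —a→ v1, —a→ v2
  v1 = a.c.c.(0 | 0) | (0 + 0 + b.0 + (0 + 0)\{b,c}) ⊢ —a→ v3, —b→ v4
  v2 = c.c.(0 | 0) | a.(0 + 0 + b.0 + (0 + 0)\{b,c}) ⊢ —a→ v3, —c→ v5
  v3 = c.c.(0 | 0) | (0 + 0 + b.0 + (0 + 0)\{b,c}) ⊢ —b→ v6, —c→ v7
  v4 = a.c.c.(0 | 0) | 0 ⊢ —a→ v6
  v5 = c.(0 | 0) | a.(0 + 0 + b.0 + (0 + 0)\{b,c}) ⊢ —a→ v7, —c→ v8
  v6 = c.c.(0 | 0) | 0 ⊢ —c→ v9
  v7 = c.(0 | 0) | (0 + 0 + b.0 + (0 + 0)\{b,c}) ⊢ —b→ v9, —c→ v10
  v8 = 0 | 0 | a.(0 + 0 + b.0 + (0 + 0)\{b,c}) ⊢ —a→ v10
  v9 = c.(0 | 0) | 0 ⊢ —c→ v11
  v10 = 0 | 0 | (0 + 0 + b.0 + (0 + 0)\{b,c}) ⊢ —b→ v11
  v11 = 0 | 0 | 0 ⊢ (no moves)
Partition-refinement fixed point:
  B0 = {u0}
  B1 = {u1}
  B2 = {u4, v4}
  B3 = {u6, u7, v6}
  B4 = {u10, u9, v9}
  B5 = {u11, v11}
  B6 = {u3}
  B7 = {u2}
  B8 = {u5}
  B9 = {u8}
  B10 = {v0}
  B11 = {v1}
  B12 = {v3}
  B13 = {v7}
  B14 = {v10}
  B15 = {v2}
  B16 = {v5}
  B17 = {v8}
u0 ∈ B0, v0 ∈ B10 → different blocks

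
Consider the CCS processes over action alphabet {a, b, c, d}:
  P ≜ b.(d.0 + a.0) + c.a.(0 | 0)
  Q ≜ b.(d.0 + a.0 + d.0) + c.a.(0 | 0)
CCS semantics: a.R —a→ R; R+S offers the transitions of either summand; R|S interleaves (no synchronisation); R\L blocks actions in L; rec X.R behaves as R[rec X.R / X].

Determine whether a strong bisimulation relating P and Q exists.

Reachable graph of P (5 states):
  p0 = b.(d.0 + a.0) + c.a.(0 | 0) | -b-> p1, -c-> p2
  p1 = d.0 + a.0 | -a-> p3, -d-> p3
  p2 = a.(0 | 0) | -a-> p4
  p3 = 0 | ·
  p4 = 0 | 0 | ·
Reachable graph of Q (5 states):
  q0 = b.(d.0 + a.0 + d.0) + c.a.(0 | 0) | -b-> q1, -c-> q2
  q1 = d.0 + a.0 + d.0 | -a-> q3, -d-> q3
  q2 = a.(0 | 0) | -a-> q4
  q3 = 0 | ·
  q4 = 0 | 0 | ·
Partition-refinement fixed point:
  B0 = {p0, q0}
  B1 = {p2, q2}
  B2 = {p3, p4, q3, q4}
  B3 = {p1, q1}
p0 ∈ B0, q0 ∈ B0 → same block

P ~ Q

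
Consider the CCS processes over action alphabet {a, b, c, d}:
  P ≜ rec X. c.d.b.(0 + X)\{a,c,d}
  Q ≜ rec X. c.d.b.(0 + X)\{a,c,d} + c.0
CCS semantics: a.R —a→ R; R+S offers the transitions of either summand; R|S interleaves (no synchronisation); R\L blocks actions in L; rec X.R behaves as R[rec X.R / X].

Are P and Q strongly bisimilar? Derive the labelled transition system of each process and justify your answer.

P ≁ Q

P's transition system — 4 states:
  u0 = rec X. c.d.b.(0 + X)\{a,c,d} has moves -c-> u1
  u1 = d.b.(0 + (rec X. c.d.b.(0 + X)\{a,c,d}))\{a,c,d} has moves -d-> u2
  u2 = b.(0 + (rec X. c.d.b.(0 + X)\{a,c,d}))\{a,c,d} has moves -b-> u3
  u3 = (0 + (rec X. c.d.b.(0 + X)\{a,c,d}))\{a,c,d} has moves stopped
Q's transition system — 5 states:
  v0 = rec X. c.d.b.(0 + X)\{a,c,d} + c.0 has moves -c-> v1, -c-> v2
  v1 = 0 has moves stopped
  v2 = d.b.(0 + (rec X. c.d.b.(0 + X)\{a,c,d} + c.0))\{a,c,d} has moves -d-> v3
  v3 = b.(0 + (rec X. c.d.b.(0 + X)\{a,c,d} + c.0))\{a,c,d} has moves -b-> v4
  v4 = (0 + (rec X. c.d.b.(0 + X)\{a,c,d} + c.0))\{a,c,d} has moves stopped
Bisimilarity quotient blocks:
  B0 = {u0}
  B1 = {u1, v2}
  B2 = {u2, v3}
  B3 = {u3, v1, v4}
  B4 = {v0}
u0 ∈ B0, v0 ∈ B4 → different blocks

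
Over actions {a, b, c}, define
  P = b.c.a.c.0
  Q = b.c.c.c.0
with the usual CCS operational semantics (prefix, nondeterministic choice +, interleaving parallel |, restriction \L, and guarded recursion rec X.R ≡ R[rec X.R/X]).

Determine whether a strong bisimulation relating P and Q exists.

P ≁ Q

LTS(P): 5 reachable states
  u0 = b.c.a.c.0 :: —b→ u1
  u1 = c.a.c.0 :: —c→ u2
  u2 = a.c.0 :: —a→ u3
  u3 = c.0 :: —c→ u4
  u4 = 0 :: deadlocked
LTS(Q): 5 reachable states
  v0 = b.c.c.c.0 :: —b→ v1
  v1 = c.c.c.0 :: —c→ v2
  v2 = c.c.0 :: —c→ v3
  v3 = c.0 :: —c→ v4
  v4 = 0 :: deadlocked
Partition-refinement fixed point:
  B0 = {u0}
  B1 = {u1}
  B2 = {u2}
  B3 = {u3, v3}
  B4 = {u4, v4}
  B5 = {v0}
  B6 = {v1}
  B7 = {v2}
u0 ∈ B0, v0 ∈ B5 → different blocks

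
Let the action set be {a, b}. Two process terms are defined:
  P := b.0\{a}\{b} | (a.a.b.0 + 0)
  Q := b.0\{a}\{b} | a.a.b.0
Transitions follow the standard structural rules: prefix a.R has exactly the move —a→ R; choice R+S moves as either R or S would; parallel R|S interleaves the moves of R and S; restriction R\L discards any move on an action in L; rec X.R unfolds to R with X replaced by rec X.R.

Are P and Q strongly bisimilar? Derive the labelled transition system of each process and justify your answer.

P ~ Q

Reachable graph of P (8 states):
  p0 = b.0\{a}\{b} | (a.a.b.0 + 0) → ··a··> p1, ··b··> p2
  p1 = b.0\{a}\{b} | a.b.0 → ··a··> p3, ··b··> p4
  p2 = 0\{a}\{b} | (a.a.b.0 + 0) → ··a··> p4
  p3 = b.0\{a}\{b} | b.0 → ··b··> p5, ··b··> p6
  p4 = 0\{a}\{b} | a.b.0 → ··a··> p5
  p5 = 0\{a}\{b} | b.0 → ··b··> p7
  p6 = b.0\{a}\{b} | 0 → ··b··> p7
  p7 = 0\{a}\{b} | 0 → deadlocked
Reachable graph of Q (8 states):
  q0 = b.0\{a}\{b} | a.a.b.0 → ··a··> q1, ··b··> q2
  q1 = b.0\{a}\{b} | a.b.0 → ··a··> q3, ··b··> q4
  q2 = 0\{a}\{b} | a.a.b.0 → ··a··> q4
  q3 = b.0\{a}\{b} | b.0 → ··b··> q5, ··b··> q6
  q4 = 0\{a}\{b} | a.b.0 → ··a··> q5
  q5 = 0\{a}\{b} | b.0 → ··b··> q7
  q6 = b.0\{a}\{b} | 0 → ··b··> q7
  q7 = 0\{a}\{b} | 0 → deadlocked
Coarsest stable partition (strong bisimilarity classes):
  B0 = {p0, q0}
  B1 = {p2, q2}
  B2 = {p4, q4}
  B3 = {p5, p6, q5, q6}
  B4 = {p7, q7}
  B5 = {p1, q1}
  B6 = {p3, q3}
p0 ∈ B0, q0 ∈ B0 → same block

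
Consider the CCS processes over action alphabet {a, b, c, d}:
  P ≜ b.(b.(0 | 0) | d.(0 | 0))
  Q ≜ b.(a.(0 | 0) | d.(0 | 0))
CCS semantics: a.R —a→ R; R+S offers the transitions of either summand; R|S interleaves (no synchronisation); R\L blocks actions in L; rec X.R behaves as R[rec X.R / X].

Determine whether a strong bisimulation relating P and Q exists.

LTS(P): 5 reachable states
  s0 = b.(b.(0 | 0) | d.(0 | 0)) ⊢ -b-> s1
  s1 = b.(0 | 0) | d.(0 | 0) ⊢ -b-> s2, -d-> s3
  s2 = 0 | 0 | d.(0 | 0) ⊢ -d-> s4
  s3 = b.(0 | 0) | (0 | 0) ⊢ -b-> s4
  s4 = 0 | 0 | (0 | 0) ⊢ deadlocked
LTS(Q): 5 reachable states
  t0 = b.(a.(0 | 0) | d.(0 | 0)) ⊢ -b-> t1
  t1 = a.(0 | 0) | d.(0 | 0) ⊢ -a-> t2, -d-> t3
  t2 = 0 | 0 | d.(0 | 0) ⊢ -d-> t4
  t3 = a.(0 | 0) | (0 | 0) ⊢ -a-> t4
  t4 = 0 | 0 | (0 | 0) ⊢ deadlocked
Coarsest stable partition (strong bisimilarity classes):
  B0 = {s0}
  B1 = {s1}
  B2 = {s3}
  B3 = {s4, t4}
  B4 = {s2, t2}
  B5 = {t0}
  B6 = {t1}
  B7 = {t3}
s0 ∈ B0, t0 ∈ B5 → different blocks

P ≁ Q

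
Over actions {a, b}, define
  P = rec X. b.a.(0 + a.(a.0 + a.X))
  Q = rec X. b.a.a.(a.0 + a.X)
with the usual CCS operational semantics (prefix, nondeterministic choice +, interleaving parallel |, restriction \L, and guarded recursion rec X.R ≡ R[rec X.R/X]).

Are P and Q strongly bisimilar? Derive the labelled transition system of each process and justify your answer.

P ~ Q

P's transition system — 5 states:
  p0 = rec X. b.a.(0 + a.(a.0 + a.X)) → ··b··> p1
  p1 = a.(0 + a.(a.0 + a.(rec X. b.a.(0 + a.(a.0 + a.X))))) → ··a··> p2
  p2 = 0 + a.(a.0 + a.(rec X. b.a.(0 + a.(a.0 + a.X)))) → ··a··> p3
  p3 = a.0 + a.(rec X. b.a.(0 + a.(a.0 + a.X))) → ··a··> p0, ··a··> p4
  p4 = 0 → ·
Q's transition system — 5 states:
  q0 = rec X. b.a.a.(a.0 + a.X) → ··b··> q1
  q1 = a.a.(a.0 + a.(rec X. b.a.a.(a.0 + a.X))) → ··a··> q2
  q2 = a.(a.0 + a.(rec X. b.a.a.(a.0 + a.X))) → ··a··> q3
  q3 = a.0 + a.(rec X. b.a.a.(a.0 + a.X)) → ··a··> q0, ··a··> q4
  q4 = 0 → ·
Bisimilarity quotient blocks:
  B0 = {p0, q0}
  B1 = {p1, q1}
  B2 = {p2, q2}
  B3 = {p3, q3}
  B4 = {p4, q4}
p0 ∈ B0, q0 ∈ B0 → same block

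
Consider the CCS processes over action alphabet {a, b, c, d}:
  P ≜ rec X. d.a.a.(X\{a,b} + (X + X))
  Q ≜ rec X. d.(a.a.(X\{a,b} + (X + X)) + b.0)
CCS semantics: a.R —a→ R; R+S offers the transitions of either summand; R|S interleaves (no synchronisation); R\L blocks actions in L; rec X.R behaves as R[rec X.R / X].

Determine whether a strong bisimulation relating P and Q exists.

not bisimilar

Reachable graph of P (5 states):
  s0 = rec X. d.a.a.(X\{a,b} + (X + X)) has moves --d--▸ s1
  s1 = a.a.((rec X. d.a.a.(X\{a,b} + (X + X)))\{a,b} + ((rec X. d.a.a.(X\{a,b} + (X + X))) + (rec X. d.a.a.(X\{a,b} + (X + X))))) has moves --a--▸ s2
  s2 = a.((rec X. d.a.a.(X\{a,b} + (X + X)))\{a,b} + ((rec X. d.a.a.(X\{a,b} + (X + X))) + (rec X. d.a.a.(X\{a,b} + (X + X))))) has moves --a--▸ s3
  s3 = (rec X. d.a.a.(X\{a,b} + (X + X)))\{a,b} + ((rec X. d.a.a.(X\{a,b} + (X + X))) + (rec X. d.a.a.(X\{a,b} + (X + X)))) has moves --d--▸ s1, --d--▸ s4
  s4 = (a.a.((rec X. d.a.a.(X\{a,b} + (X + X)))\{a,b} + ((rec X. d.a.a.(X\{a,b} + (X + X))) + (rec X. d.a.a.(X\{a,b} + (X + X))))))\{a,b} has moves ·
Reachable graph of Q (6 states):
  t0 = rec X. d.(a.a.(X\{a,b} + (X + X)) + b.0) has moves --d--▸ t1
  t1 = a.a.((rec X. d.(a.a.(X\{a,b} + (X + X)) + b.0))\{a,b} + ((rec X. d.(a.a.(X\{a,b} + (X + X)) + b.0)) + (rec X. d.(a.a.(X\{a,b} + (X + X)) + b.0)))) + b.0 has moves --a--▸ t2, --b--▸ t3
  t2 = a.((rec X. d.(a.a.(X\{a,b} + (X + X)) + b.0))\{a,b} + ((rec X. d.(a.a.(X\{a,b} + (X + X)) + b.0)) + (rec X. d.(a.a.(X\{a,b} + (X + X)) + b.0)))) has moves --a--▸ t4
  t3 = 0 has moves ·
  t4 = (rec X. d.(a.a.(X\{a,b} + (X + X)) + b.0))\{a,b} + ((rec X. d.(a.a.(X\{a,b} + (X + X)) + b.0)) + (rec X. d.(a.a.(X\{a,b} + (X + X)) + b.0))) has moves --d--▸ t1, --d--▸ t5
  t5 = (a.a.((rec X. d.(a.a.(X\{a,b} + (X + X)) + b.0))\{a,b} + ((rec X. d.(a.a.(X\{a,b} + (X + X)) + b.0)) + (rec X. d.(a.a.(X\{a,b} + (X + X)) + b.0)))) + b.0)\{a,b} has moves ·
Bisimilarity quotient blocks:
  B0 = {s0}
  B1 = {s1}
  B2 = {s2}
  B3 = {s3}
  B4 = {s4, t3, t5}
  B5 = {t0}
  B6 = {t1}
  B7 = {t2}
  B8 = {t4}
s0 ∈ B0, t0 ∈ B5 → different blocks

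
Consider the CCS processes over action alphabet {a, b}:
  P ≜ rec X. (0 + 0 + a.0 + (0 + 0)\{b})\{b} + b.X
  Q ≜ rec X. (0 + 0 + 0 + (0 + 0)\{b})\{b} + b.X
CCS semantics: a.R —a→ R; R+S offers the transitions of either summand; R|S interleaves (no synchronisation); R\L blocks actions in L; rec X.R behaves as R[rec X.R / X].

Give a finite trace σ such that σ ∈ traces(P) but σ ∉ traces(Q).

a

LTS(P): 2 reachable states
  m0 = rec X. (0 + 0 + a.0 + (0 + 0)\{b})\{b} + b.X :: —a→ m1, —b→ m0
  m1 = 0\{b} :: stopped
LTS(Q): 1 reachable states
  n0 = rec X. (0 + 0 + 0 + (0 + 0)\{b})\{b} + b.X :: —b→ n0
Executing a from P (initial set {m0}):
  after a @ step 1: {m1}
  — P admits the full trace.
Executing a from Q (initial set {n0}):
  after a @ step 1: ∅ (Q stuck)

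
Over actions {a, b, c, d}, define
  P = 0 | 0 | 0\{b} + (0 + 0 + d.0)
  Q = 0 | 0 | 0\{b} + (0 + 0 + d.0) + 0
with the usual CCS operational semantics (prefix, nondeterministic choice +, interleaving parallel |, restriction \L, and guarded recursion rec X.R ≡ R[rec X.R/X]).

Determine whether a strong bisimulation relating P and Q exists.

LTS(P): 2 reachable states
  m0 = 0 | 0 | 0\{b} + (0 + 0 + d.0) | -d-> m1
  m1 = 0 | ·
LTS(Q): 2 reachable states
  n0 = 0 | 0 | 0\{b} + (0 + 0 + d.0) + 0 | -d-> n1
  n1 = 0 | ·
Coarsest stable partition (strong bisimilarity classes):
  B0 = {m0, n0}
  B1 = {m1, n1}
m0 ∈ B0, n0 ∈ B0 → same block

YES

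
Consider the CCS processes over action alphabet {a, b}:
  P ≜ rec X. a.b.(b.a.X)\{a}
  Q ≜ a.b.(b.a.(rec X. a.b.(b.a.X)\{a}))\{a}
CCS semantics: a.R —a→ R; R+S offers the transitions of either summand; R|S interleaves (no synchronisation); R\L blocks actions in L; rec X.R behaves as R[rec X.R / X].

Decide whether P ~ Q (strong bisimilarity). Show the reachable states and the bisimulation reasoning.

P ~ Q

Reachable graph of P (4 states):
  m0 = rec X. a.b.(b.a.X)\{a} | ··a··> m1
  m1 = b.(b.a.(rec X. a.b.(b.a.X)\{a}))\{a} | ··b··> m2
  m2 = (b.a.(rec X. a.b.(b.a.X)\{a}))\{a} | ··b··> m3
  m3 = (a.(rec X. a.b.(b.a.X)\{a}))\{a} | deadlocked
Reachable graph of Q (4 states):
  n0 = a.b.(b.a.(rec X. a.b.(b.a.X)\{a}))\{a} | ··a··> n1
  n1 = b.(b.a.(rec X. a.b.(b.a.X)\{a}))\{a} | ··b··> n2
  n2 = (b.a.(rec X. a.b.(b.a.X)\{a}))\{a} | ··b··> n3
  n3 = (a.(rec X. a.b.(b.a.X)\{a}))\{a} | deadlocked
Coarsest stable partition (strong bisimilarity classes):
  B0 = {m0, n0}
  B1 = {m1, n1}
  B2 = {m2, n2}
  B3 = {m3, n3}
m0 ∈ B0, n0 ∈ B0 → same block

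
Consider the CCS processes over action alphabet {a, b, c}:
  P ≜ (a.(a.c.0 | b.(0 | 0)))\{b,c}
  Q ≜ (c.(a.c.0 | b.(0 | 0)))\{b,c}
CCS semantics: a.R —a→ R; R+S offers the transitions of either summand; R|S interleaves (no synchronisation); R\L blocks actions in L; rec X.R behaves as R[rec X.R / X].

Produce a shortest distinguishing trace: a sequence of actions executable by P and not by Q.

P's transition system — 3 states:
  p0 = (a.(a.c.0 | b.(0 | 0)))\{b,c} :: =a=> p1
  p1 = (a.c.0 | b.(0 | 0))\{b,c} :: =a=> p2
  p2 = (c.0 | b.(0 | 0))\{b,c} :: ∅
Q's transition system — 1 states:
  q0 = (c.(a.c.0 | b.(0 | 0)))\{b,c} :: ∅
Trace ⟨a⟩ through P, begin at {p0}:
  [1] a ⇒ {p1}
  ✓ P
Trace ⟨a⟩ through Q, begin at {q0}:
  [1] a ⇒ no successor for Q

a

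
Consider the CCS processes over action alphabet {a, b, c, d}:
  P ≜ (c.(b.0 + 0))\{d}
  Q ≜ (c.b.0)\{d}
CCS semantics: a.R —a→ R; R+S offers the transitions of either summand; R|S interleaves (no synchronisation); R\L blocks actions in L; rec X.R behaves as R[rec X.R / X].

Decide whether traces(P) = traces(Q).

P's transition system — 3 states:
  u0 = (c.(b.0 + 0))\{d} | —c→ u1
  u1 = (b.0 + 0)\{d} | —b→ u2
  u2 = 0\{d} | deadlocked
Q's transition system — 3 states:
  v0 = (c.b.0)\{d} | —c→ v1
  v1 = (b.0)\{d} | —b→ v2
  v2 = 0\{d} | deadlocked
Bisimilarity quotient blocks:
  B0 = {u0, v0}
  B1 = {u1, v1}
  B2 = {u2, v2}
u0 ∈ B0, v0 ∈ B0 → same block
Bisimilar ⇒ trace-equivalent.

YES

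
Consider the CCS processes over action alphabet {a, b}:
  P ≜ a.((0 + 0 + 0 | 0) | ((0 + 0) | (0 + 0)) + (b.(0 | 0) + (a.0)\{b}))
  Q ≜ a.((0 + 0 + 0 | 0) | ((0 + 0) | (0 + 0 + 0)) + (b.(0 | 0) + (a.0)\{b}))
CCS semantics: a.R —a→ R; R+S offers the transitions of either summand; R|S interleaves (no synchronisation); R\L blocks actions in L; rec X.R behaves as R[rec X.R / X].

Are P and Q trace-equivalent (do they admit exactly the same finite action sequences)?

P's transition system — 4 states:
  u0 = a.((0 + 0 + 0 | 0) | ((0 + 0) | (0 + 0)) + (b.(0 | 0) + (a.0)\{b})) → --a--▸ u1
  u1 = (0 + 0 + 0 | 0) | ((0 + 0) | (0 + 0)) + (b.(0 | 0) + (a.0)\{b}) → --a--▸ u2, --b--▸ u3
  u2 = 0\{b} → ·
  u3 = 0 | 0 → ·
Q's transition system — 4 states:
  v0 = a.((0 + 0 + 0 | 0) | ((0 + 0) | (0 + 0 + 0)) + (b.(0 | 0) + (a.0)\{b})) → --a--▸ v1
  v1 = (0 + 0 + 0 | 0) | ((0 + 0) | (0 + 0 + 0)) + (b.(0 | 0) + (a.0)\{b}) → --a--▸ v2, --b--▸ v3
  v2 = 0\{b} → ·
  v3 = 0 | 0 → ·
Partition-refinement fixed point:
  B0 = {u0, v0}
  B1 = {u1, v1}
  B2 = {u2, u3, v2, v3}
u0 ∈ B0, v0 ∈ B0 → same block
Bisimilar ⇒ trace-equivalent.

trace-equivalent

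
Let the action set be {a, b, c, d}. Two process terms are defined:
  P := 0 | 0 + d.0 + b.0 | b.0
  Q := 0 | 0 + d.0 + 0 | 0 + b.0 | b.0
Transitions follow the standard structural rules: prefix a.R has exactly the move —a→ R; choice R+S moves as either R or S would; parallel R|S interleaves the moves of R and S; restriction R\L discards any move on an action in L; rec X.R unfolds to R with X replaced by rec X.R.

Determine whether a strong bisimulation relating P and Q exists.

P ~ Q

Reachable graph of P (5 states):
  s0 = 0 | 0 + d.0 + b.0 | b.0 has moves --b--▸ s1, --b--▸ s2, --d--▸ s3
  s1 = 0 | b.0 has moves --b--▸ s4
  s2 = b.0 | 0 has moves --b--▸ s4
  s3 = 0 has moves ·
  s4 = 0 | 0 has moves ·
Reachable graph of Q (5 states):
  t0 = 0 | 0 + d.0 + 0 | 0 + b.0 | b.0 has moves --b--▸ t1, --b--▸ t2, --d--▸ t3
  t1 = 0 | b.0 has moves --b--▸ t4
  t2 = b.0 | 0 has moves --b--▸ t4
  t3 = 0 has moves ·
  t4 = 0 | 0 has moves ·
Coarsest stable partition (strong bisimilarity classes):
  B0 = {s0, t0}
  B1 = {s1, s2, t1, t2}
  B2 = {s3, s4, t3, t4}
s0 ∈ B0, t0 ∈ B0 → same block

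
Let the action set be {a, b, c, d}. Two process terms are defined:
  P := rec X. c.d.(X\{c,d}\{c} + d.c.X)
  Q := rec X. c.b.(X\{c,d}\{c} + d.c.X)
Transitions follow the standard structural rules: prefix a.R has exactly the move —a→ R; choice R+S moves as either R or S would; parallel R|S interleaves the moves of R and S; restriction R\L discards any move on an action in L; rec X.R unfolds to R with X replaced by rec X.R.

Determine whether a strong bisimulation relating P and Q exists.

Reachable graph of P (4 states):
  u0 = rec X. c.d.(X\{c,d}\{c} + d.c.X) :: =c=> u1
  u1 = d.((rec X. c.d.(X\{c,d}\{c} + d.c.X))\{c,d}\{c} + d.c.(rec X. c.d.(X\{c,d}\{c} + d.c.X))) :: =d=> u2
  u2 = (rec X. c.d.(X\{c,d}\{c} + d.c.X))\{c,d}\{c} + d.c.(rec X. c.d.(X\{c,d}\{c} + d.c.X)) :: =d=> u3
  u3 = c.(rec X. c.d.(X\{c,d}\{c} + d.c.X)) :: =c=> u0
Reachable graph of Q (4 states):
  v0 = rec X. c.b.(X\{c,d}\{c} + d.c.X) :: =c=> v1
  v1 = b.((rec X. c.b.(X\{c,d}\{c} + d.c.X))\{c,d}\{c} + d.c.(rec X. c.b.(X\{c,d}\{c} + d.c.X))) :: =b=> v2
  v2 = (rec X. c.b.(X\{c,d}\{c} + d.c.X))\{c,d}\{c} + d.c.(rec X. c.b.(X\{c,d}\{c} + d.c.X)) :: =d=> v3
  v3 = c.(rec X. c.b.(X\{c,d}\{c} + d.c.X)) :: =c=> v0
Partition-refinement fixed point:
  B0 = {u0}
  B1 = {u1}
  B2 = {u2}
  B3 = {u3}
  B4 = {v0}
  B5 = {v1}
  B6 = {v2}
  B7 = {v3}
u0 ∈ B0, v0 ∈ B4 → different blocks

not bisimilar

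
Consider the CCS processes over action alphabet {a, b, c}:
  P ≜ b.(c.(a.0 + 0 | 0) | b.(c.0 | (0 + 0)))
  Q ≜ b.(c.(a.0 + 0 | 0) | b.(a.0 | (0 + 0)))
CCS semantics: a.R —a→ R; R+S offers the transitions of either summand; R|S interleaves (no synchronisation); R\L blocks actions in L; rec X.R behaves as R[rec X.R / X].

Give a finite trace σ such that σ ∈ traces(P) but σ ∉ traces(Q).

LTS(P): 10 reachable states
  u0 = b.(c.(a.0 + 0 | 0) | b.(c.0 | (0 + 0))) → —b→ u1
  u1 = c.(a.0 + 0 | 0) | b.(c.0 | (0 + 0)) → —b→ u2, —c→ u3
  u2 = c.(a.0 + 0 | 0) | (c.0 | (0 + 0)) → —c→ u4, —c→ u5
  u3 = (a.0 + 0 | 0) | b.(c.0 | (0 + 0)) → —a→ u6, —b→ u4
  u4 = (a.0 + 0 | 0) | (c.0 | (0 + 0)) → —a→ u7, —c→ u8
  u5 = c.(a.0 + 0 | 0) | (0 | (0 + 0)) → —c→ u8
  u6 = 0 | b.(c.0 | (0 + 0)) → —b→ u7
  u7 = 0 | (c.0 | (0 + 0)) → —c→ u9
  u8 = (a.0 + 0 | 0) | (0 | (0 + 0)) → —a→ u9
  u9 = 0 | (0 | (0 + 0)) → deadlocked
LTS(Q): 10 reachable states
  v0 = b.(c.(a.0 + 0 | 0) | b.(a.0 | (0 + 0))) → —b→ v1
  v1 = c.(a.0 + 0 | 0) | b.(a.0 | (0 + 0)) → —b→ v2, —c→ v3
  v2 = c.(a.0 + 0 | 0) | (a.0 | (0 + 0)) → —a→ v4, —c→ v5
  v3 = (a.0 + 0 | 0) | b.(a.0 | (0 + 0)) → —a→ v6, —b→ v5
  v4 = c.(a.0 + 0 | 0) | (0 | (0 + 0)) → —c→ v7
  v5 = (a.0 + 0 | 0) | (a.0 | (0 + 0)) → —a→ v7, —a→ v8
  v6 = 0 | b.(a.0 | (0 + 0)) → —b→ v8
  v7 = (a.0 + 0 | 0) | (0 | (0 + 0)) → —a→ v9
  v8 = 0 | (a.0 | (0 + 0)) → —a→ v9
  v9 = 0 | (0 | (0 + 0)) → deadlocked
Executing bbcc from P (initial set {u0}):
  step 1 (b): {u1}
  step 2 (b): {u2}
  step 3 (c): {u4, u5}
  step 4 (c): {u8}
  — P admits the full trace.
Executing bbcc from Q (initial set {v0}):
  step 1 (b): {v1}
  step 2 (b): {v2}
  step 3 (c): {v5}
  step 4 (c): ∅ (Q stuck)

bbcc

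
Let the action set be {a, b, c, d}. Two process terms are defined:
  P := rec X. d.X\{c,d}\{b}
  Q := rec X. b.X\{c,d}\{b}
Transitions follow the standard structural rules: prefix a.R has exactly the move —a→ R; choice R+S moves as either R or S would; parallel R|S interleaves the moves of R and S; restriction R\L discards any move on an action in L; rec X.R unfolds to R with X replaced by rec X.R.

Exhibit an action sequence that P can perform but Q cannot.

d

Reachable graph of P (2 states):
  p0 = rec X. d.X\{c,d}\{b} ⊢ -d-> p1
  p1 = (rec X. d.X\{c,d}\{b})\{c,d}\{b} ⊢ stopped
Reachable graph of Q (2 states):
  q0 = rec X. b.X\{c,d}\{b} ⊢ -b-> q1
  q1 = (rec X. b.X\{c,d}\{b})\{c,d}\{b} ⊢ stopped
Trace ⟨d⟩ through P, begin at {p0}:
  [1] d ⇒ {p1}
  — P admits the full trace.
Trace ⟨d⟩ through Q, begin at {q0}:
  [1] d ⇒ ∅  — Q cannot continue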